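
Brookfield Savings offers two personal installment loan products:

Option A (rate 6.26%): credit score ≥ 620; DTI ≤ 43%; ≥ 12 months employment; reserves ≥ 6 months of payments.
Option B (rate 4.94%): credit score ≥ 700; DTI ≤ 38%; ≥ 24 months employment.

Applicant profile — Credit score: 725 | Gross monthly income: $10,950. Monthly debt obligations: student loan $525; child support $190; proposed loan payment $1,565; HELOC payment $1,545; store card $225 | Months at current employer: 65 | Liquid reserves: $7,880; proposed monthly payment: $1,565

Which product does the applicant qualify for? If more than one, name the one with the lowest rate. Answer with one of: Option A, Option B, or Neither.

Total debts = (525 + 190 + 1,565 + 1,545 + 225) = 4,050; DTI = 4,050/10,950 = 37%.
Reserves = 7,880/1,565 = 5.0 months.
Option A: score 725 ≥ 620; DTI 37% ≤ 43%; employment 65 ≥ 12 mo; reserves 5.0 < 6 mo → does not qualify.
Option B: score 725 ≥ 700; DTI 37% ≤ 38%; employment 65 ≥ 24 mo → qualifies.

Option B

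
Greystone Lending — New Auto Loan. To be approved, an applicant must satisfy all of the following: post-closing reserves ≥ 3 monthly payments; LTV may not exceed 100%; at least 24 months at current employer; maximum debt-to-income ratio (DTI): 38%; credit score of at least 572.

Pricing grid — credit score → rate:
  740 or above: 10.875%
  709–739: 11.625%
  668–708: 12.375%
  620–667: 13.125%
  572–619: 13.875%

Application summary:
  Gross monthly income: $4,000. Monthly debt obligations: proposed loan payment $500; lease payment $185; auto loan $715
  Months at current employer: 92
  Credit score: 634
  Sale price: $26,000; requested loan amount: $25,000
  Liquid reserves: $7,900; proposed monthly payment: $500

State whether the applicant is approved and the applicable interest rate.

Credit score 634 ≥ 572 (meets minimum)
Loan-to-value = 25,000/26,000 = 96.2% — pass (100% max)
Liquid reserves cover 7,900/500 = 15.8 months — ≥ 3 required
Total monthly debts = (500 + 185 + 715) = 1,400. DTI: 1,400 ÷ 4,000 = 35%, within the 38% cap
Employment 92 ≥ 24 months
All requirements met. Score 634 falls in the 620–667 tier → 13.125%.

Approved at 13.125%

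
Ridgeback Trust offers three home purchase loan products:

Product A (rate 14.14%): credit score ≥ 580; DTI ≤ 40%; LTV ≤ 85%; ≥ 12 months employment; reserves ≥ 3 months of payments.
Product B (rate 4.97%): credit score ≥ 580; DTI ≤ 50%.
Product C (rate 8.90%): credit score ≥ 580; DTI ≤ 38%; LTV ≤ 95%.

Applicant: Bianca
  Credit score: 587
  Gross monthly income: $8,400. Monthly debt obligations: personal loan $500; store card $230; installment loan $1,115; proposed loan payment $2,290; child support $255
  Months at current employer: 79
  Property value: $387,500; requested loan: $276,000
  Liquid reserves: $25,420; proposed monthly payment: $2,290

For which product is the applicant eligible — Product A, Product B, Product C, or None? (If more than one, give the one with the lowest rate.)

None

Total debts = (500 + 230 + 1,115 + 2,290 + 255) = 4,390; DTI = 4,390/8,400 = 52.3%.
LTV = 276,000/387,500 = 71.2%.
Reserves = 25,420/2,290 = 11.1 months.
Product A: score 587 ≥ 580; DTI 52.3% > 40%; LTV 71.2% ≤ 85%; employment 79 ≥ 12 mo; reserves 11.1 ≥ 3 mo → does not qualify.
Product B: score 587 ≥ 580; DTI 52.3% > 50% → does not qualify.
Product C: score 587 ≥ 580; DTI 52.3% > 38%; LTV 71.2% ≤ 95% → does not qualify.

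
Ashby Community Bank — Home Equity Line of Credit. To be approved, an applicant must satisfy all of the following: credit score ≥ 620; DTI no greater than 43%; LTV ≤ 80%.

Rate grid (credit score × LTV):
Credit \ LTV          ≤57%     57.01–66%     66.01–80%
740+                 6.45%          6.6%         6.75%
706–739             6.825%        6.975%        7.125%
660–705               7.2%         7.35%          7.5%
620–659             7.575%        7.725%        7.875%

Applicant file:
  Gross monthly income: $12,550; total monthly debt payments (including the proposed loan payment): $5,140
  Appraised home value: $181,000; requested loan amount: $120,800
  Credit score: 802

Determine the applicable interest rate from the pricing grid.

Credit score 802 ≥ 620; DTI: 5,140 ÷ 12,550 = 41%, within the 43% cap
LTV: 120,800 ÷ 181,000 = 66.7%, within 80% cap
Row: 802 falls in 740+. Column: 66.7% falls in 66.01–80%. Rate = 6.75%.

6.75%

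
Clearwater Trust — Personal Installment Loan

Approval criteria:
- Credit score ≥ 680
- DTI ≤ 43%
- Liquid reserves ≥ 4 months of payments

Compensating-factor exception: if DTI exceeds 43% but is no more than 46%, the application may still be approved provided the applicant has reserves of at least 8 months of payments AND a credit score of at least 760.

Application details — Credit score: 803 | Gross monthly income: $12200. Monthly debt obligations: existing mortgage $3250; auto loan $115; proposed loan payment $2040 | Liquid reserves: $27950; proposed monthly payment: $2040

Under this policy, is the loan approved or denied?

Credit score 803 ≥ 680 (meets base)
Total debts = (3,250 + 115 + 2,040) = 5,405. DTI = 5,405/12,200 = 44.3% > 43% — standard DTI limit exceeded.
Liquid reserves cover 27,950/2,040 = 13.7 months — ≥ 4 required
44.3% falls in the override range (43%–46%), so the compensating-factor test applies.
Override check — reserves: 13.7 mo (ok); score: 803 (ok).
Both compensating conditions met → exception applies.

Approved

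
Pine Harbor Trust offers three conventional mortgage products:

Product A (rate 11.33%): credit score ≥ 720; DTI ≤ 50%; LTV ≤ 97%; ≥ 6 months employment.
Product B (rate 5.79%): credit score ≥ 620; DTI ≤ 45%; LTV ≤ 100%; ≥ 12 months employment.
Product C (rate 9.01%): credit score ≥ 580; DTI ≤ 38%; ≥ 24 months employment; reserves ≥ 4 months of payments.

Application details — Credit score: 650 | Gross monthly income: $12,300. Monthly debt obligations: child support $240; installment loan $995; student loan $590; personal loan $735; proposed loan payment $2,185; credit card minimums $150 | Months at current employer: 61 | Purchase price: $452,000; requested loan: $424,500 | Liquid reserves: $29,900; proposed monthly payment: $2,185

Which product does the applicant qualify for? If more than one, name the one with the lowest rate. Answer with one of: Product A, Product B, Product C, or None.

Total debts = (240 + 995 + 590 + 735 + 2,185 + 150) = 4,895; DTI = 4,895/12,300 = 39.8%.
LTV = 424,500/452,000 = 93.9%.
Reserves = 29,900/2,185 = 13.7 months.
Product A: score 650 < 720; DTI 39.8% ≤ 50%; LTV 93.9% ≤ 97%; employment 61 ≥ 6 mo → does not qualify.
Product B: score 650 ≥ 620; DTI 39.8% ≤ 45%; LTV 93.9% ≤ 100%; employment 61 ≥ 12 mo → qualifies.
Product C: score 650 ≥ 580; DTI 39.8% > 38%; employment 61 ≥ 24 mo; reserves 13.7 ≥ 4 mo → does not qualify.

Product B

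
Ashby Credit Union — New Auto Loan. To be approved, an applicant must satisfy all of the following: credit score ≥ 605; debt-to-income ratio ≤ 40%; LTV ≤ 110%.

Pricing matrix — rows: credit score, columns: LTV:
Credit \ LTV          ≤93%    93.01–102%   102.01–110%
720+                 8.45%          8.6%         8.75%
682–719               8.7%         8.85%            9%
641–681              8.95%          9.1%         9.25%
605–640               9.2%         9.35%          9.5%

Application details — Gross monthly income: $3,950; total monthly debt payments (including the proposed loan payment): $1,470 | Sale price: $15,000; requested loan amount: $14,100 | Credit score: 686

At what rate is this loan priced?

Credit score 686 ≥ 605; DTI = 1,470/3,950 = 37.2% ≤ 40%
LTV: 14,100 ÷ 15,000 = 94%, within 110% cap
Score 686 is in the 682–719 band; LTV 94% is in the 93.01–102% band → 8.85%.

8.85%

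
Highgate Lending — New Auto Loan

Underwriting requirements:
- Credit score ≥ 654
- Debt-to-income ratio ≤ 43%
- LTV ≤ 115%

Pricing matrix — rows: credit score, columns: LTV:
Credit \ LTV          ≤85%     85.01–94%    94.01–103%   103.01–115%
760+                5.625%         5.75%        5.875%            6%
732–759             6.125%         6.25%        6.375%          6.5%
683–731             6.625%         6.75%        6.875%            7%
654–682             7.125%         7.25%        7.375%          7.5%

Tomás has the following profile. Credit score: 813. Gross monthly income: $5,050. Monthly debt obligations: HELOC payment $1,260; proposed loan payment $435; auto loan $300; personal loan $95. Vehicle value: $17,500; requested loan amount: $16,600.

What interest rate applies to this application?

5.875%

Credit score 813 ≥ 654; Total monthly debts = (1,260 + 435 + 300 + 95) = 2,090. DTI = 2,090/5,050 = 41.4% ≤ 43%
Loan-to-value = 16,600/17,500 = 94.9% — pass (115% max)
Score 813 is in the 760+ band; LTV 94.9% is in the 94.01–103% band → 5.875%.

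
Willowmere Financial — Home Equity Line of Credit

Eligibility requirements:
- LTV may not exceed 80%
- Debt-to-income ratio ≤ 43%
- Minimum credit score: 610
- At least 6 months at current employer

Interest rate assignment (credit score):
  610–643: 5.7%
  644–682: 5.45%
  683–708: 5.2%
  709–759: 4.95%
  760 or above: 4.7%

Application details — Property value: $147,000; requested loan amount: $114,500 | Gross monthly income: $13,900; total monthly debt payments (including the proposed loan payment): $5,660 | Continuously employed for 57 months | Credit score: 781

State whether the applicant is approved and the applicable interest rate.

Credit score 781 ≥ 610 (meets minimum)
Employment 57 ≥ 6 months
DTI = 5,660/13,900 = 40.7% ≤ 43%
LTV = 114,500/147,000 = 77.9% ≤ 80%
All requirements met. Score 781 falls in the 760 or above tier → 4.7%.

Approved at 4.7%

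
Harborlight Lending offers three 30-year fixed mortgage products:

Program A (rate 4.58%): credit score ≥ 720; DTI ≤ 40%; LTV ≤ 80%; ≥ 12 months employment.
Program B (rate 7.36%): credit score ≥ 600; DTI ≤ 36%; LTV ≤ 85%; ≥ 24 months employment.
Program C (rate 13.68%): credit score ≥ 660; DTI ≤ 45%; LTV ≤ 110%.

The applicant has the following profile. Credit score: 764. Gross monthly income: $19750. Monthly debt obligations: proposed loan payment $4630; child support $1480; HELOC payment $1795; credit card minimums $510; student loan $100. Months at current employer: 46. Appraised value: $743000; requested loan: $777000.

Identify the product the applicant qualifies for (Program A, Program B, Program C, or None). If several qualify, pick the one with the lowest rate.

Program C

Total debts = (4,630 + 1,480 + 1,795 + 510 + 100) = 8,515; DTI = 8,515/19,750 = 43.1%.
LTV = 777,000/743,000 = 104.6%.
Program A: score 764 ≥ 720; DTI 43.1% > 40%; LTV 104.6% > 80%; employment 46 ≥ 12 mo → does not qualify.
Program B: score 764 ≥ 600; DTI 43.1% > 36%; LTV 104.6% > 85%; employment 46 ≥ 24 mo → does not qualify.
Program C: score 764 ≥ 660; DTI 43.1% ≤ 45%; LTV 104.6% ≤ 110% → qualifies.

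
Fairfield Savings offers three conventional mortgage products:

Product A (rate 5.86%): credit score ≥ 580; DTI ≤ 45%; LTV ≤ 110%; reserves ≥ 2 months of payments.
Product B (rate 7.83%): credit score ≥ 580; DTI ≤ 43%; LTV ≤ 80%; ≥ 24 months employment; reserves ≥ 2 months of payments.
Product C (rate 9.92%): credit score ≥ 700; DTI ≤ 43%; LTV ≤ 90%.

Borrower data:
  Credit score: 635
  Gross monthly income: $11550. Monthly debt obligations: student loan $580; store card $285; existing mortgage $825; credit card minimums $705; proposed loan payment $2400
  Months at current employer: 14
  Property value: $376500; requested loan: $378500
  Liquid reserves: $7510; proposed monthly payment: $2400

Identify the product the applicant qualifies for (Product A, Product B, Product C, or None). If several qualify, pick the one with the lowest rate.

Product A

Total debts = (580 + 285 + 825 + 705 + 2,400) = 4,795; DTI = 4,795/11,550 = 41.5%.
LTV = 378,500/376,500 = 100.5%.
Reserves = 7,510/2,400 = 3.1 months.
Product A: score 635 ≥ 580; DTI 41.5% ≤ 45%; LTV 100.5% ≤ 110%; reserves 3.1 ≥ 2 mo → qualifies.
Product B: score 635 ≥ 580; DTI 41.5% ≤ 43%; LTV 100.5% > 80%; employment 14 < 24 mo; reserves 3.1 ≥ 2 mo → does not qualify.
Product C: score 635 < 700; DTI 41.5% ≤ 43%; LTV 100.5% > 90% → does not qualify.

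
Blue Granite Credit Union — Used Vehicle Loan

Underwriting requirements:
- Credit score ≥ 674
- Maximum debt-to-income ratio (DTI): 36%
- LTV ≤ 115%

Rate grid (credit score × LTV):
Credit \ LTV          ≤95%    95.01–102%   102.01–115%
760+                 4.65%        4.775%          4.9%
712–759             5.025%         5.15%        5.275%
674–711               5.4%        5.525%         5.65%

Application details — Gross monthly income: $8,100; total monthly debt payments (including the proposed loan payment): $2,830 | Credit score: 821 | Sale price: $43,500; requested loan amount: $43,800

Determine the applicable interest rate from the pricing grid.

4.775%

Credit score 821 ≥ 674; Debt-to-income = 2,830/8,100 = 34.9% — meets 36% limit
LTV: 43,800 ÷ 43,500 = 100.7%, within 115% cap
Row: 821 falls in 760+. Column: 100.7% falls in 95.01–102%. Rate = 4.775%.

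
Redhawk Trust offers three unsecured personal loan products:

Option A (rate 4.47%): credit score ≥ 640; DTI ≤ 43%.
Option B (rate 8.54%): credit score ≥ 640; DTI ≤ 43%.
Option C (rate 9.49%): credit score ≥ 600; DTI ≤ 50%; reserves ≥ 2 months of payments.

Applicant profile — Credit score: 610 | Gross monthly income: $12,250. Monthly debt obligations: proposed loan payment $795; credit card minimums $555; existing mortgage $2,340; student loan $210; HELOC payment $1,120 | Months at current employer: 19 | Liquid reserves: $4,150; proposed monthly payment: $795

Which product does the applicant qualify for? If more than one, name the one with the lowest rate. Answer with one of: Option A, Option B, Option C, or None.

Total debts = (795 + 555 + 2,340 + 210 + 1,120) = 5,020; DTI = 5,020/12,250 = 41%.
Reserves = 4,150/795 = 5.2 months.
Option A: score 610 < 640; DTI 41% ≤ 43% → does not qualify.
Option B: score 610 < 640; DTI 41% ≤ 43% → does not qualify.
Option C: score 610 ≥ 600; DTI 41% ≤ 50%; reserves 5.2 ≥ 2 mo → qualifies.

Option C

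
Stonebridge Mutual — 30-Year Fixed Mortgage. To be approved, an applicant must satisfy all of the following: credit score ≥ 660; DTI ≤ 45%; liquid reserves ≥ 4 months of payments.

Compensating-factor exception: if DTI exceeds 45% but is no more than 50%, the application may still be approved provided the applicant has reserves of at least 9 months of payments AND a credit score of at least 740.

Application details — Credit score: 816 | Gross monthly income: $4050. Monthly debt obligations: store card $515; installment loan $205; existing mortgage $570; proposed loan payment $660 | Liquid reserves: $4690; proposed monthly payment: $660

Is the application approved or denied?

Credit score 816 ≥ 660 (meets base)
Total debts = (515 + 205 + 570 + 660) = 1,950. DTI: 1,950 ÷ 4,050 = 48.1%, over the 45% base limit.
Reserves = 4,690/660 = 7.1 months ≥ 4
DTI 48.1% is within the 45%–50% exception band; checking compensating factors.
Override check — reserves: 7.1 mo (short of 9); score: 816 (ok).
Override conditions not both satisfied; exception does not apply.

Denied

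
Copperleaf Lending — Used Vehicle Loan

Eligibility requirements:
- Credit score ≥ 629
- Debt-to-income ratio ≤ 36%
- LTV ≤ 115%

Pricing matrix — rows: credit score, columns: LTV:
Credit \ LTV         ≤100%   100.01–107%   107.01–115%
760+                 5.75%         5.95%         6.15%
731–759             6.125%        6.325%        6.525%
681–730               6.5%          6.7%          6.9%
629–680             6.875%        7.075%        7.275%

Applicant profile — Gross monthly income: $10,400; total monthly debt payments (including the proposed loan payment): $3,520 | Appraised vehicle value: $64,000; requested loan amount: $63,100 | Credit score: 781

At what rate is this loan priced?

Credit score 781 ≥ 629; Debt-to-income = 3,520/10,400 = 33.8% — meets 36% limit
LTV = 63,100/64,000 = 98.6% ≤ 115%
Score 781 is in the 760+ band; LTV 98.6% is in the ≤100% band → 5.75%.

5.75%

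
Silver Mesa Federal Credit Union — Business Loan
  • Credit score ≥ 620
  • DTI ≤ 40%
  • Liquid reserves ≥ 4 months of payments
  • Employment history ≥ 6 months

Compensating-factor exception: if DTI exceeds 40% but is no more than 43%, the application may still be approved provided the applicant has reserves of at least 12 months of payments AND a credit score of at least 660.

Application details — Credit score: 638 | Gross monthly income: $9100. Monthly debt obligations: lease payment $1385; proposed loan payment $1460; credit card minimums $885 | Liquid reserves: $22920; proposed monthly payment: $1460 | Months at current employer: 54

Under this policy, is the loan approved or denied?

Credit score 638 ≥ 620 (meets base)
Total debts = (1,385 + 1,460 + 885) = 3,730. DTI = 3,730/9,100 = 41% > 40% — standard DTI limit exceeded.
Reserves = 22,920/1,460 = 15.7 months ≥ 4
Employment 54 ≥ 6 months
DTI 41% is within the 40%–43% exception band; checking compensating factors.
Reserves 15.7 ≥ 12 months; credit score 638 < 660.
Override conditions not both satisfied; exception does not apply.

Denied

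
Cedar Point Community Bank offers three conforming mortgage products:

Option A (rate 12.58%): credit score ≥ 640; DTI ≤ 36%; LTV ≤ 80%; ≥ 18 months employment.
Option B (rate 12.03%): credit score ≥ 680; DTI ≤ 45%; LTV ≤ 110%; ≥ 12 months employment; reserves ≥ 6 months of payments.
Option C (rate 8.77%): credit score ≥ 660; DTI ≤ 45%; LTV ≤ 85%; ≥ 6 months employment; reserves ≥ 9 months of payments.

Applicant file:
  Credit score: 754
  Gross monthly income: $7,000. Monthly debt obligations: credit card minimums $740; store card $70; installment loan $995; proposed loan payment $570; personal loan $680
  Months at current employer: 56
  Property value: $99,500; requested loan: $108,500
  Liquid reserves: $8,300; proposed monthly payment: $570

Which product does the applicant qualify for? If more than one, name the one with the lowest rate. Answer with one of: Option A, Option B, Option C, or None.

Total debts = (740 + 70 + 995 + 570 + 680) = 3,055; DTI = 3,055/7,000 = 43.6%.
LTV = 108,500/99,500 = 109%.
Reserves = 8,300/570 = 14.6 months.
Option A: score 754 ≥ 640; DTI 43.6% > 36%; LTV 109% > 80%; employment 56 ≥ 18 mo → does not qualify.
Option B: score 754 ≥ 680; DTI 43.6% ≤ 45%; LTV 109% ≤ 110%; employment 56 ≥ 12 mo; reserves 14.6 ≥ 6 mo → qualifies.
Option C: score 754 ≥ 660; DTI 43.6% ≤ 45%; LTV 109% > 85%; employment 56 ≥ 6 mo; reserves 14.6 ≥ 9 mo → does not qualify.

Option B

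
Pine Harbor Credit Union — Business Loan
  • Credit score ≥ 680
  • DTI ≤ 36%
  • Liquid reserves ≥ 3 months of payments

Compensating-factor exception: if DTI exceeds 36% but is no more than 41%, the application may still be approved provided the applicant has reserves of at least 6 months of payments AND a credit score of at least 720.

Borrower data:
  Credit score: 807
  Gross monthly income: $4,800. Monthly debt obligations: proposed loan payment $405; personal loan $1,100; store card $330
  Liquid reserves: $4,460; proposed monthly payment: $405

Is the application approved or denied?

Approved

Credit score 807 ≥ 680 (meets base)
Total debts = (405 + 1,100 + 330) = 1,835. DTI = 1,835/4,800 = 38.2% > 36% — standard DTI limit exceeded.
Reserves = 4,460/405 = 11.0 months ≥ 3
DTI 38.2% is within the 36%–41% exception band; checking compensating factors.
Reserves 11.0 ≥ 6 months; credit score 807 ≥ 720.
Both compensating conditions met → exception applies.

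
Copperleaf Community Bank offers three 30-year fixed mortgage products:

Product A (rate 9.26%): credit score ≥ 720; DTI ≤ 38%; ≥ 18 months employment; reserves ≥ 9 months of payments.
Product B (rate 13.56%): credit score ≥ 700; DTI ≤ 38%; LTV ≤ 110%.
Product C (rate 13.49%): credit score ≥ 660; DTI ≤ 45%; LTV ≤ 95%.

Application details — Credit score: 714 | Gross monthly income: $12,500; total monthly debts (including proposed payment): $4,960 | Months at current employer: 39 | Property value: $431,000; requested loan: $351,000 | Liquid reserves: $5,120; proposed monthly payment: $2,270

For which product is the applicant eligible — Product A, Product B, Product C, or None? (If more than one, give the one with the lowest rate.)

Product C

DTI = 4,960/12,500 = 39.7%.
LTV = 351,000/431,000 = 81.4%.
Reserves = 5,120/2,270 = 2.3 months.
Product A: score 714 < 720; DTI 39.7% > 38%; employment 39 ≥ 18 mo; reserves 2.3 < 9 mo → does not qualify.
Product B: score 714 ≥ 700; DTI 39.7% > 38%; LTV 81.4% ≤ 110% → does not qualify.
Product C: score 714 ≥ 660; DTI 39.7% ≤ 45%; LTV 81.4% ≤ 95% → qualifies.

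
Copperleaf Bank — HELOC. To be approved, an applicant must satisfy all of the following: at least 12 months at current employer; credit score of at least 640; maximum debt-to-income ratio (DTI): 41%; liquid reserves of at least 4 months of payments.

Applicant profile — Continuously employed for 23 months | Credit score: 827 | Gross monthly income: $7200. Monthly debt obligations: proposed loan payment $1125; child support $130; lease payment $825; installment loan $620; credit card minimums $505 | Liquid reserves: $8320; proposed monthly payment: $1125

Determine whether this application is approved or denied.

Denied

Employment 23 ≥ 12 months
Credit score 827 ≥ 640 (meets)
Total monthly debts = (1,125 + 130 + 825 + 620 + 505) = 3,205. DTI = 3,205/7,200 = 44.5% > 41%
Reserves = 8,320/1,125 = 7.4 months ≥ 4
Fails on DTI.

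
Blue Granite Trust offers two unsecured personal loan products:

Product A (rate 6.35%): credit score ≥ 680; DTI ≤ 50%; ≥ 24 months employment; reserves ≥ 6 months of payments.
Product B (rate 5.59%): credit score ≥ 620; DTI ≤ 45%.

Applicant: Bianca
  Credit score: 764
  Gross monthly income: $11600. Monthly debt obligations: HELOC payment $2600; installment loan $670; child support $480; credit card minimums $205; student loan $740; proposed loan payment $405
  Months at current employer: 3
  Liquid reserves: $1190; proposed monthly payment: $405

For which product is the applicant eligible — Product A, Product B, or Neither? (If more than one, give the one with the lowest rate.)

Total debts = (2,600 + 670 + 480 + 205 + 740 + 405) = 5,100; DTI = 5,100/11,600 = 44%.
Reserves = 1,190/405 = 2.9 months.
Product A: score 764 ≥ 680; DTI 44% ≤ 50%; employment 3 < 24 mo; reserves 2.9 < 6 mo → does not qualify.
Product B: score 764 ≥ 620; DTI 44% ≤ 45% → qualifies.

Product B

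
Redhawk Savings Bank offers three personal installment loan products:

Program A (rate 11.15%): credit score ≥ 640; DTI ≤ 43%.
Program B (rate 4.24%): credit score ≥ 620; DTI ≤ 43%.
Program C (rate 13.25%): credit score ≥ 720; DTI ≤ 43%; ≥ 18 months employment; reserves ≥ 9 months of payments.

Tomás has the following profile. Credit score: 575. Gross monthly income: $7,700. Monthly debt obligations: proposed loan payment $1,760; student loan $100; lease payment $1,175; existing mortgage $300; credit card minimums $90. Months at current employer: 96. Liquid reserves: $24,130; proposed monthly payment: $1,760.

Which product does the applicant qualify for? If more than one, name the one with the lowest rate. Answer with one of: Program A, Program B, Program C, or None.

None

Total debts = (1,760 + 100 + 1,175 + 300 + 90) = 3,425; DTI = 3,425/7,700 = 44.5%.
Reserves = 24,130/1,760 = 13.7 months.
Program A: score 575 < 640; DTI 44.5% > 43% → does not qualify.
Program B: score 575 < 620; DTI 44.5% > 43% → does not qualify.
Program C: score 575 < 720; DTI 44.5% > 43%; employment 96 ≥ 18 mo; reserves 13.7 ≥ 9 mo → does not qualify.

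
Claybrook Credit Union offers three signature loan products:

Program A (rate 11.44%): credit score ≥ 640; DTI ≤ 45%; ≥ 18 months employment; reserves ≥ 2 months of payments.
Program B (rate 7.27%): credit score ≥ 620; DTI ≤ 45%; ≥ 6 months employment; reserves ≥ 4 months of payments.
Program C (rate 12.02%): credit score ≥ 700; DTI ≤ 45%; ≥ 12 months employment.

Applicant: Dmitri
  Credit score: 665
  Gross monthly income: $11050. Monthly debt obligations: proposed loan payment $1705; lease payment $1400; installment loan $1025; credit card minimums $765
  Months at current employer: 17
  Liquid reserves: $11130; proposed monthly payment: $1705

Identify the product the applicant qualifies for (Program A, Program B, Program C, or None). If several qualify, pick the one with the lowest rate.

Program B

Total debts = (1,705 + 1,400 + 1,025 + 765) = 4,895; DTI = 4,895/11,050 = 44.3%.
Reserves = 11,130/1,705 = 6.5 months.
Program A: score 665 ≥ 640; DTI 44.3% ≤ 45%; employment 17 < 18 mo; reserves 6.5 ≥ 2 mo → does not qualify.
Program B: score 665 ≥ 620; DTI 44.3% ≤ 45%; employment 17 ≥ 6 mo; reserves 6.5 ≥ 4 mo → qualifies.
Program C: score 665 < 700; DTI 44.3% ≤ 45%; employment 17 ≥ 12 mo → does not qualify.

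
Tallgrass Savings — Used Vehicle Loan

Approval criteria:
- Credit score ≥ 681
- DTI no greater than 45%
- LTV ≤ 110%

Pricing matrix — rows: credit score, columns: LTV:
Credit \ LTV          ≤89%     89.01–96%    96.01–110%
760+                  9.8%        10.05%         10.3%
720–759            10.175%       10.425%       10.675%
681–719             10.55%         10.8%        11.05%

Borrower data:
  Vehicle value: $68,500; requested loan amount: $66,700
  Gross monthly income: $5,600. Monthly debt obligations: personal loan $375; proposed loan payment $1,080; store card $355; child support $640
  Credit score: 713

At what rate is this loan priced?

Credit score 713 ≥ 681; Total monthly debts = (375 + 1,080 + 355 + 640) = 2,450. Debt-to-income = 2,450/5,600 = 43.8% — meets 45% limit
Loan-to-value = 66,700/68,500 = 97.4% — pass (110% max)
Score 713 is in the 681–719 band; LTV 97.4% is in the 96.01–110% band → 11.05%.

11.05%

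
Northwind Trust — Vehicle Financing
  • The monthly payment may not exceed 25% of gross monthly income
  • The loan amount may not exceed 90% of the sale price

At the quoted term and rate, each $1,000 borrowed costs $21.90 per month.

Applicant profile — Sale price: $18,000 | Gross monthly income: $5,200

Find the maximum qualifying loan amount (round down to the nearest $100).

Payment cap: 25% × $5,200 = $1,300/month.
At $21.90 per $1,000, that supports 1,300/21.90 × 1,000 ≈ $59,360 → $59,300.
LTV cap: 90% × $18,000 = $16,200 → $16,200.
Binding constraint: loan-to-value.

$16,200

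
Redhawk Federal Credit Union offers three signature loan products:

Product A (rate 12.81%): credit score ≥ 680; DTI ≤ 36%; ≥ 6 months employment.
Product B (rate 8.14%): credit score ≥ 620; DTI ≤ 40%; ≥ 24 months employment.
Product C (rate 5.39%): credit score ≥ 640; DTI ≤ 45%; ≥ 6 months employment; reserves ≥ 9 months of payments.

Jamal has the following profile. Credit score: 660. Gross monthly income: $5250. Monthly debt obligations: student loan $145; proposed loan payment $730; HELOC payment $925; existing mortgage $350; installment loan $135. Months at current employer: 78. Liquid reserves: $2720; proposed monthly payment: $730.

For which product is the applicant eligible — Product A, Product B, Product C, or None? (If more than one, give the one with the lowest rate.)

None

Total debts = (145 + 730 + 925 + 350 + 135) = 2,285; DTI = 2,285/5,250 = 43.5%.
Reserves = 2,720/730 = 3.7 months.
Product A: score 660 < 680; DTI 43.5% > 36%; employment 78 ≥ 6 mo → does not qualify.
Product B: score 660 ≥ 620; DTI 43.5% > 40%; employment 78 ≥ 24 mo → does not qualify.
Product C: score 660 ≥ 640; DTI 43.5% ≤ 45%; employment 78 ≥ 6 mo; reserves 3.7 < 9 mo → does not qualify.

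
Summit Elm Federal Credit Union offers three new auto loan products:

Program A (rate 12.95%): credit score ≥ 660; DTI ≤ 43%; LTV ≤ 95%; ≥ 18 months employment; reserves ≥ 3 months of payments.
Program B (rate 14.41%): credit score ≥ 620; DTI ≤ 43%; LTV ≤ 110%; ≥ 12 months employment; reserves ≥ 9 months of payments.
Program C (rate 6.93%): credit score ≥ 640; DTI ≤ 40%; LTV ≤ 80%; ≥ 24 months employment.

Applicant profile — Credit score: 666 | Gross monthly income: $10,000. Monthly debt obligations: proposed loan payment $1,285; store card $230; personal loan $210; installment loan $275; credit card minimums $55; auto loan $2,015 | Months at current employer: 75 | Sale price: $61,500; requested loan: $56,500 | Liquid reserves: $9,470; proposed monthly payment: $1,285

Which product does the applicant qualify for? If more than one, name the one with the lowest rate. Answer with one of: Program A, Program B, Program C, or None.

Total debts = (1,285 + 230 + 210 + 275 + 55 + 2,015) = 4,070; DTI = 4,070/10,000 = 40.7%.
LTV = 56,500/61,500 = 91.9%.
Reserves = 9,470/1,285 = 7.4 months.
Program A: score 666 ≥ 660; DTI 40.7% ≤ 43%; LTV 91.9% ≤ 95%; employment 75 ≥ 18 mo; reserves 7.4 ≥ 3 mo → qualifies.
Program B: score 666 ≥ 620; DTI 40.7% ≤ 43%; LTV 91.9% ≤ 110%; employment 75 ≥ 12 mo; reserves 7.4 < 9 mo → does not qualify.
Program C: score 666 ≥ 640; DTI 40.7% > 40%; LTV 91.9% > 80%; employment 75 ≥ 24 mo → does not qualify.

Program A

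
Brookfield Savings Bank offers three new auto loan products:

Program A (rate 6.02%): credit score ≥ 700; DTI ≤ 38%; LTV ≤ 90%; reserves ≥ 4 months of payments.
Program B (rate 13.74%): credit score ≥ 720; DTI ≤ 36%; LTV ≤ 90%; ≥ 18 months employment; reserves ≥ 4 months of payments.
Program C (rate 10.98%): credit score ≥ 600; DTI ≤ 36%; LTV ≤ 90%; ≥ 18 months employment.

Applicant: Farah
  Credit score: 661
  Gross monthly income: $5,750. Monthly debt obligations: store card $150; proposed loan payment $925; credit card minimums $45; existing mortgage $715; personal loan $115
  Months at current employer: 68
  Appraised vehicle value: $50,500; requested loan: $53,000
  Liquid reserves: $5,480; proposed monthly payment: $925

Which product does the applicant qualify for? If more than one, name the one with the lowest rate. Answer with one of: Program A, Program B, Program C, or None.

None

Total debts = (150 + 925 + 45 + 715 + 115) = 1,950; DTI = 1,950/5,750 = 33.9%.
LTV = 53,000/50,500 = 105%.
Reserves = 5,480/925 = 5.9 months.
Program A: score 661 < 700; DTI 33.9% ≤ 38%; LTV 105% > 90%; reserves 5.9 ≥ 4 mo → does not qualify.
Program B: score 661 < 720; DTI 33.9% ≤ 36%; LTV 105% > 90%; employment 68 ≥ 18 mo; reserves 5.9 ≥ 4 mo → does not qualify.
Program C: score 661 ≥ 600; DTI 33.9% ≤ 36%; LTV 105% > 90%; employment 68 ≥ 18 mo → does not qualify.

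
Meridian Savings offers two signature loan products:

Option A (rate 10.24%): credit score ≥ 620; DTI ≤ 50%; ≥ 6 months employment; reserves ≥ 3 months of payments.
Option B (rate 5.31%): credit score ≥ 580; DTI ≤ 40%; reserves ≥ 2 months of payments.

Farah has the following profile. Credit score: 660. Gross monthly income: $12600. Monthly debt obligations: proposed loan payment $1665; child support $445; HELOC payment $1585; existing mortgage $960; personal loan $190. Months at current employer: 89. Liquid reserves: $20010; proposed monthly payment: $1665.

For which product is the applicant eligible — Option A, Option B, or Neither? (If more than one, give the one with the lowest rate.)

Total debts = (1,665 + 445 + 1,585 + 960 + 190) = 4,845; DTI = 4,845/12,600 = 38.5%.
Reserves = 20,010/1,665 = 12.0 months.
Option A: score 660 ≥ 620; DTI 38.5% ≤ 50%; employment 89 ≥ 6 mo; reserves 12.0 ≥ 3 mo → qualifies.
Option B: score 660 ≥ 580; DTI 38.5% ≤ 40%; reserves 12.0 ≥ 2 mo → qualifies.
Qualifying: Option A, Option B. Lowest rate is 5.31% → Option B.

Option B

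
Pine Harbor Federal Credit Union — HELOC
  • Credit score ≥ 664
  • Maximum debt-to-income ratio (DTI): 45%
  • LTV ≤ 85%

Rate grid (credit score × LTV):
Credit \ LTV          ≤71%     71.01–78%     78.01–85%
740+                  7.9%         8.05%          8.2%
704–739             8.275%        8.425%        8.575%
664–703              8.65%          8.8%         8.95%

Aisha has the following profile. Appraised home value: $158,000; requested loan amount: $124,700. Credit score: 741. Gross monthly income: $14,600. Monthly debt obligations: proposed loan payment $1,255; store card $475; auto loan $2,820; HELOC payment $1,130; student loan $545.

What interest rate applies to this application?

8.2%

Credit score 741 ≥ 664; Total monthly debts = (1,255 + 475 + 2,820 + 1,130 + 545) = 6,225. DTI: 6,225 ÷ 14,600 = 42.6%, within the 45% cap
LTV = 124,700/158,000 = 78.9% ≤ 85%
Row: 741 falls in 740+. Column: 78.9% falls in 78.01–85%. Rate = 8.2%.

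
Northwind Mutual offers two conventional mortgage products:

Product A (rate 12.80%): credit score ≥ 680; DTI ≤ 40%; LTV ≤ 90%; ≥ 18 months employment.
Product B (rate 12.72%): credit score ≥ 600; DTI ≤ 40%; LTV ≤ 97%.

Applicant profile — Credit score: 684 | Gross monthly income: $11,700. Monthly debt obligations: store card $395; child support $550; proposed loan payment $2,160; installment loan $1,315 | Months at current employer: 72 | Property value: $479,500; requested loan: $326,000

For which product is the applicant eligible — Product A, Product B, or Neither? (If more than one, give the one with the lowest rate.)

Total debts = (395 + 550 + 2,160 + 1,315) = 4,420; DTI = 4,420/11,700 = 37.8%.
LTV = 326,000/479,500 = 68%.
Product A: score 684 ≥ 680; DTI 37.8% ≤ 40%; LTV 68% ≤ 90%; employment 72 ≥ 18 mo → qualifies.
Product B: score 684 ≥ 600; DTI 37.8% ≤ 40%; LTV 68% ≤ 97% → qualifies.
Qualifying: Product A, Product B. Lowest rate is 12.72% → Product B.

Product B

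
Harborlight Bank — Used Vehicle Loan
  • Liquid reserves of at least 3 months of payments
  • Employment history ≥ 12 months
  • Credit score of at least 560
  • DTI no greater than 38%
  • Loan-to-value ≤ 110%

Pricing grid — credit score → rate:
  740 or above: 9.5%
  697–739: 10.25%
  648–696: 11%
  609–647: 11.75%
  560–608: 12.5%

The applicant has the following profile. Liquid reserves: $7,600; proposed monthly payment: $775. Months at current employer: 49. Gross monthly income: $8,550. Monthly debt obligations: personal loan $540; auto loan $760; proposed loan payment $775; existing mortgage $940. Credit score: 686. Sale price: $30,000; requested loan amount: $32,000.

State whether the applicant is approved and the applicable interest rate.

Credit score 686 ≥ 560 (meets minimum)
Employment 49 ≥ 12 months
Reserves = 7,600/775 = 9.8 months ≥ 3
LTV: 32,000 ÷ 30,000 = 106.7%, within 110% cap
Total monthly debts = (540 + 760 + 775 + 940) = 3,015. DTI = 3,015/8,550 = 35.3% ≤ 38%
All requirements met. Score 686 falls in the 648–696 tier → 11%.

Approved at 11%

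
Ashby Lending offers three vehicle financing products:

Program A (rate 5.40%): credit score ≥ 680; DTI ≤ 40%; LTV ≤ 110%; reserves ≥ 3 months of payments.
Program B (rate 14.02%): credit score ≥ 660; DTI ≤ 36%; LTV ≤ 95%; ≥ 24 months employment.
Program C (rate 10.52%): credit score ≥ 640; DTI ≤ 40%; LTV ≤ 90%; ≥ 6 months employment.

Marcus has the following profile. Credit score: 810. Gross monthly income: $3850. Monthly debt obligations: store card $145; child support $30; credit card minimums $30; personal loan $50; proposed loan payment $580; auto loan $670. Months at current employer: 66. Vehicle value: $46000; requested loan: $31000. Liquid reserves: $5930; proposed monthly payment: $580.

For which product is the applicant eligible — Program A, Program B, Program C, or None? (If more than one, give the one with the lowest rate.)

Total debts = (145 + 30 + 30 + 50 + 580 + 670) = 1,505; DTI = 1,505/3,850 = 39.1%.
LTV = 31,000/46,000 = 67.4%.
Reserves = 5,930/580 = 10.2 months.
Program A: score 810 ≥ 680; DTI 39.1% ≤ 40%; LTV 67.4% ≤ 110%; reserves 10.2 ≥ 3 mo → qualifies.
Program B: score 810 ≥ 660; DTI 39.1% > 36%; LTV 67.4% ≤ 95%; employment 66 ≥ 24 mo → does not qualify.
Program C: score 810 ≥ 640; DTI 39.1% ≤ 40%; LTV 67.4% ≤ 90%; employment 66 ≥ 6 mo → qualifies.
Qualifying: Program A, Program C. Lowest rate is 5.40% → Program A.

Program A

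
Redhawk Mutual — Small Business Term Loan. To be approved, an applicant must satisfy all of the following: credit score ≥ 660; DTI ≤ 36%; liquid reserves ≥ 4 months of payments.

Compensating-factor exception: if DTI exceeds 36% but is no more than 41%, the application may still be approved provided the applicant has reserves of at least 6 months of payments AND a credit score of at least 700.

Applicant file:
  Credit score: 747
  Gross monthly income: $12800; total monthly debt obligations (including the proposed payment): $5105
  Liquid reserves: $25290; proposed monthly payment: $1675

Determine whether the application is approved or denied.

Credit score 747 ≥ 660 (meets base)
DTI: 5,105 ÷ 12,800 = 39.9%, over the 36% base limit.
Reserves = 25,290/1,675 = 15.1 months ≥ 4
DTI 39.9% is within the 36%–41% exception band; checking compensating factors.
Reserves 15.1 ≥ 6 months; credit score 747 ≥ 700.
Both override conditions satisfied; DTI exception granted.

Approved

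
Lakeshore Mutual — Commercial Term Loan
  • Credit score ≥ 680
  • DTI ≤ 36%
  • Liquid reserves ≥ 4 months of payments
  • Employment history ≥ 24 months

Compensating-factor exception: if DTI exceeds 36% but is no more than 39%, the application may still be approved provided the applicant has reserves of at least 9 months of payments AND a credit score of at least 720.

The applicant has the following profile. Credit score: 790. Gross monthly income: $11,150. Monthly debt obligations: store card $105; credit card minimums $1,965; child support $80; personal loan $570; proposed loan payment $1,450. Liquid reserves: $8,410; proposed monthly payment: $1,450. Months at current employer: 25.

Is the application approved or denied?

Credit score 790 ≥ 680 (meets base)
Total debts = (105 + 1,965 + 80 + 570 + 1,450) = 4,170. DTI = 4,170/11,150 = 37.4% > 36% — standard DTI limit exceeded.
Liquid reserves cover 8,410/1,450 = 5.8 months — ≥ 4 required
Employment 25 ≥ 24 months
37.4% falls in the override range (36%–39%), so the compensating-factor test applies.
Reserves 5.8 < 9 months; credit score 790 ≥ 720.
Compensating-factor requirement not fully met.

Denied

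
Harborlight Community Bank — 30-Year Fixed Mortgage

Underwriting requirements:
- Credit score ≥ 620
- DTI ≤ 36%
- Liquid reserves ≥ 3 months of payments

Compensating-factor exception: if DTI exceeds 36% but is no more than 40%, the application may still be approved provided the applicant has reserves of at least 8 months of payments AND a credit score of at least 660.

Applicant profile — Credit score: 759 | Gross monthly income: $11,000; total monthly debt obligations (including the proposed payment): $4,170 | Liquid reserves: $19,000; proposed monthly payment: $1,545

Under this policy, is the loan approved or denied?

Credit score 759 ≥ 620 (meets base)
DTI: 4,170 ÷ 11,000 = 37.9%, over the 36% base limit.
Liquid reserves cover 19,000/1,545 = 12.3 months — ≥ 3 required
37.9% falls in the override range (36%–40%), so the compensating-factor test applies.
Reserves 12.3 ≥ 8 months; credit score 759 ≥ 660.
Both compensating conditions met → exception applies.

Approved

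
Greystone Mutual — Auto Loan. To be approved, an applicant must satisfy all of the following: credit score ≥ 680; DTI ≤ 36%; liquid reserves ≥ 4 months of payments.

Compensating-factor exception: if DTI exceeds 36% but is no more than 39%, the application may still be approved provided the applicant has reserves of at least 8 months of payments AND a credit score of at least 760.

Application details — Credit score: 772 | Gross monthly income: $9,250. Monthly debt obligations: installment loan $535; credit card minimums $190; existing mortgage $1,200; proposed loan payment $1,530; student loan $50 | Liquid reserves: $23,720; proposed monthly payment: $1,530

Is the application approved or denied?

Credit score 772 ≥ 680 (meets base)
Total debts = (535 + 190 + 1,200 + 1,530 + 50) = 3,505. DTI = 3,505/9,250 = 37.9% > 36% — standard DTI limit exceeded.
Liquid reserves cover 23,720/1,530 = 15.5 months — ≥ 4 required
37.9% falls in the override range (36%–39%), so the compensating-factor test applies.
Override check — reserves: 15.5 mo (ok); score: 772 (ok).
Both override conditions satisfied; DTI exception granted.

Approved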